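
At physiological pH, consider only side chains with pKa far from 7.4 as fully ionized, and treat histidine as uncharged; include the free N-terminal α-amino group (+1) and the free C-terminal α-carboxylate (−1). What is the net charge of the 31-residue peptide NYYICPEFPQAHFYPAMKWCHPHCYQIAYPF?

0

The side chains ionized at physiological pH are Lys/Arg (+1) and Asp/Glu (−1); with His treated as neutral, nothing else contributes.
Positive (K, R): K18 → +1.
Negative (D, E): E7 → −1.
The N-terminus (+1) and C-terminus (−1) cancel.
Net charge = (+1) + (−1) = 0.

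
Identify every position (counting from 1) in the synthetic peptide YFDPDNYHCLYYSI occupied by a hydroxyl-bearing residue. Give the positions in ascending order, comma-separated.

Serine (S), threonine (T), and tyrosine (Y) each carry a hydroxyl group on the side chain.
Matching residues: Y1, Y7, Y11, Y12, S13.

1, 7, 11, 12, 13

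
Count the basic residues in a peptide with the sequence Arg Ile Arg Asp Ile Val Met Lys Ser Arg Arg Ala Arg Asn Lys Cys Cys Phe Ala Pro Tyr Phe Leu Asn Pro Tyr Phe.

7

The basic amino acids are Lys (K), Arg (R), and His (H).
Matching residues: Arg1, Arg3, Lys8, Arg10, Arg11, Arg13, Lys15.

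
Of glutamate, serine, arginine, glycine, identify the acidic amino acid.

Only D (aspartate) and E (glutamate) carry a side-chain carboxylic acid.
Of the listed options, only glutamate belongs to this group.

glutamate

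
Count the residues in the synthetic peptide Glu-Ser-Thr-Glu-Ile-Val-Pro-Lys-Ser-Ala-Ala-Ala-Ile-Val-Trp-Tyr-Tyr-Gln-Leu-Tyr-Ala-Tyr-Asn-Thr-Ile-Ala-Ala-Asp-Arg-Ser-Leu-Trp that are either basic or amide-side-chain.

Basic: H, K, R. Amide-side-chain: N, Q.
Basic residues here: Lys8, Arg29 (2).
Amide-side-chain residues here: Gln18, Asn23 (2).
The two groups share no amino acid, so total = 2 + 2 = 4.

4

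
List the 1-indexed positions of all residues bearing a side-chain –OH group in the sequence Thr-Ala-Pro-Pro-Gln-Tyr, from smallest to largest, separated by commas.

1, 6

S, T, and Y are the three residues with a side-chain hydroxyl.
Matching residues: Thr1, Tyr6.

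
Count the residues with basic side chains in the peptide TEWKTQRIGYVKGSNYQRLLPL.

4

Lysine (K), arginine (R), and histidine (H) have basic, nitrogen-containing side chains.
Matching residues: K4, R7, K12, R18.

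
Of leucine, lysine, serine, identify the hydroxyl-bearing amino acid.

serine

The –OH-bearing residues are Ser, Thr (aliphatic alcohols), and Tyr (phenol).
Of the listed options, only serine belongs to this group.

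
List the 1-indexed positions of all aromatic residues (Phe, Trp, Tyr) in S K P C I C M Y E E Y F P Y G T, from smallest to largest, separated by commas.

Matching residues: Y8, Y11, F12, Y14.

8, 11, 12, 14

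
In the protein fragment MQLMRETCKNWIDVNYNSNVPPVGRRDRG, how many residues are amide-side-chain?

Only N (asparagine) and Q (glutamine) carry a side-chain carboxamide.
Matching residues: Q2, N10, N15, N17, N19.

5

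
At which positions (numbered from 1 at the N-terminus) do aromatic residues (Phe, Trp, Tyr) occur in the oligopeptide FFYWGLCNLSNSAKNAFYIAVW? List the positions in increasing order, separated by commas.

Matching residues: F1, F2, Y3, W4, F17, Y18, W22.

1, 2, 3, 4, 17, 18, 22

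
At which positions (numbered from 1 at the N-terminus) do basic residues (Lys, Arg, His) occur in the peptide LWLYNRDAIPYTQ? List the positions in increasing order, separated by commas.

6

Matching residues: R6.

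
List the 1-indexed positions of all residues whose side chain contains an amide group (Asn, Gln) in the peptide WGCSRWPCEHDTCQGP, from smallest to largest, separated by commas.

Matching residues: Q14.

14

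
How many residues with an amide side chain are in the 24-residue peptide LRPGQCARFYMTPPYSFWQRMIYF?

2

The amide-side-chain residues are Asn (N) and Gln (Q).
Matching residues: Q5, Q19.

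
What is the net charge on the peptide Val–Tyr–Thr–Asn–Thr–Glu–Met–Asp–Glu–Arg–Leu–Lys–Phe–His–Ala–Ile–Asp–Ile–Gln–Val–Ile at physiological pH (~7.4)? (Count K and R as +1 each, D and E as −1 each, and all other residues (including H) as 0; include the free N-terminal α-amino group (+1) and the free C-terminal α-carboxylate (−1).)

Positive (K, R): Arg10, Lys12 → +2.
Negative (D, E): Glu6, Asp8, Glu9, Asp17 → −4.
The N-terminus (+1) and C-terminus (−1) cancel.
Net charge = (+2) + (−4) = −2.

-2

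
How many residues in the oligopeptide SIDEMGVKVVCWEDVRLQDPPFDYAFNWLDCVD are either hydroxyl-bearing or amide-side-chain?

Hydroxyl-bearing: S, T, Y. Amide-side-chain: N, Q.
Hydroxyl-bearing residues here: S1, Y24 (2).
Amide-side-chain residues here: Q18, N27 (2).
The two groups share no amino acid, so total = 2 + 2 = 4.

4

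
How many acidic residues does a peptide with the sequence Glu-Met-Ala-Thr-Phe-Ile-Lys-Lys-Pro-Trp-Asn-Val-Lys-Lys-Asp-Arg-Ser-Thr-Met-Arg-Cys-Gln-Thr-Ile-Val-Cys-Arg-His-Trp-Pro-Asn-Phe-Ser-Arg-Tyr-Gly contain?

Only D (aspartate) and E (glutamate) carry a side-chain carboxylic acid.
Matching residues: Glu1, Asp15.

2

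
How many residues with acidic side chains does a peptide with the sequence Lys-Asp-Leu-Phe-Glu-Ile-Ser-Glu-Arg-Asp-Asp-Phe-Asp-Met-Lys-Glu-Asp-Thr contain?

Aspartate (D) and glutamate (E) have carboxylic-acid side chains and are the acidic amino acids.
Matching residues: Asp2, Glu5, Glu8, Asp10, Asp11, Asp13, Glu16, Asp17.

8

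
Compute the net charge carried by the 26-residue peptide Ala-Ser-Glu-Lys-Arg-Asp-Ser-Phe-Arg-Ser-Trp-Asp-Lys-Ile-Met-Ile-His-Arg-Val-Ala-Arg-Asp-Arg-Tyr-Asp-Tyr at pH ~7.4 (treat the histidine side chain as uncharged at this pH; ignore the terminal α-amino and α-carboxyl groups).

Near pH 7.4, K and R contribute +1 each, D and E contribute −1 each, and every other side chain (His included, as stated) is uncharged.
Positive (K, R): Lys4, Arg5, Arg9, Lys13, Arg18, Arg21, Arg23 → +7.
Negative (D, E): Glu3, Asp6, Asp12, Asp22, Asp25 → −5.
Net charge = (+7) + (−5) = +2.

+2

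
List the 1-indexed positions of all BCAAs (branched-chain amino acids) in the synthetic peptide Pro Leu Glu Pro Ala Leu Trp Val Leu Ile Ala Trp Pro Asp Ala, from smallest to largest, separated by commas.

2, 6, 8, 9, 10

The BCAAs are Val, Leu, and Ile — aliphatic side chains with a branch point.
Matching residues: Leu2, Leu6, Val8, Leu9, Ile10.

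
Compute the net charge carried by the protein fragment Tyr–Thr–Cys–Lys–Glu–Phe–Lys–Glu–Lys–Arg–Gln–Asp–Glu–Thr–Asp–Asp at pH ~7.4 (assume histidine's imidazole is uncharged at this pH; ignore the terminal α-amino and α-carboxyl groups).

Near pH 7.4, K and R contribute +1 each, D and E contribute −1 each, and every other side chain (His included, as stated) is uncharged.
Positive (K, R): Lys4, Lys7, Lys9, Arg10 → +4.
Negative (D, E): Glu5, Glu8, Asp12, Glu13, Asp15, Asp16 → −6.
Net charge = (+4) + (−6) = −2.

-2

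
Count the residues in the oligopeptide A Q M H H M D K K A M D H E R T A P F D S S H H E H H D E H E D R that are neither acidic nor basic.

12

Acidic: D, E. Basic: K, R, H. All other residues are neither.
Matching residues: A1, Q2, M3, M6, A10, M11, T16, A17, P18, F19, S21, S22.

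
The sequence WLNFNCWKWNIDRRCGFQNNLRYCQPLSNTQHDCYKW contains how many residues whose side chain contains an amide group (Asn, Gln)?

Matching residues: N3, N5, N10, Q18, N19, N20, Q25, N29, Q31.

9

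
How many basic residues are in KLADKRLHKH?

The basic amino acids are Lys (K), Arg (R), and His (H).
Matching residues: K1, K5, R6, H8, K9, H10.

6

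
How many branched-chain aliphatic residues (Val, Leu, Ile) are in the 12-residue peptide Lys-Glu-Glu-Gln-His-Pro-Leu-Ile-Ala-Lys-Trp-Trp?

Matching residues: Leu7, Ile8.

2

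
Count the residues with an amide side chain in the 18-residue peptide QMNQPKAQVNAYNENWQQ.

9

Only N (asparagine) and Q (glutamine) carry a side-chain carboxamide.
Matching residues: Q1, N3, Q4, Q8, N10, N13, N15, Q17, Q18.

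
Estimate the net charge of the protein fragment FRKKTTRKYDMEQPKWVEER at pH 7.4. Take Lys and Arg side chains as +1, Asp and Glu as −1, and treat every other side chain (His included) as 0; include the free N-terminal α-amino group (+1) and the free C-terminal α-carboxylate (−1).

Positive (K, R): R2, K3, K4, R7, K8, K15, R20 → +7.
Negative (D, E): D10, E12, E18, E19 → −4.
The N-terminus (+1) and C-terminus (−1) cancel.
Net charge = (+7) + (−4) = +3.

+3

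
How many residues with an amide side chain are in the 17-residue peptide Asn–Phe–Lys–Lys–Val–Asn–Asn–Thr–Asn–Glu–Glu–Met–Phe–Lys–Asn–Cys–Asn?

Only N (asparagine) and Q (glutamine) carry a side-chain carboxamide.
Matching residues: Asn1, Asn6, Asn7, Asn9, Asn15, Asn17.

6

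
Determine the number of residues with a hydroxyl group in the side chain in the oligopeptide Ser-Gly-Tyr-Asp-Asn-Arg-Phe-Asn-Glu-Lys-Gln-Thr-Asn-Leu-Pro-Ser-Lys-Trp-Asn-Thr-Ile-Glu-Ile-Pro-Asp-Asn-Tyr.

6

Serine (S), threonine (T), and tyrosine (Y) each carry a hydroxyl group on the side chain.
Matching residues: Ser1, Tyr3, Thr12, Ser16, Thr20, Tyr27.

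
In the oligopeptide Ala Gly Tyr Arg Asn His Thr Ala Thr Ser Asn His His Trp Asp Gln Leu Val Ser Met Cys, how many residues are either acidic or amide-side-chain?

4

Acidic: D, E. Amide-side-chain: N, Q.
Acidic residues here: Asp15 (1).
Amide-side-chain residues here: Asn5, Asn11, Gln16 (3).
The two groups share no amino acid, so total = 1 + 3 = 4.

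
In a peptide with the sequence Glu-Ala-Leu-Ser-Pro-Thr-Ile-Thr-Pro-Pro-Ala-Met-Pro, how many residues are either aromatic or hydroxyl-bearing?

3

Aromatic: F, W, Y. Hydroxyl-bearing: S, T, Y.
Aromatic residues here: none (0).
Hydroxyl-bearing residues here: Ser4, Thr6, Thr8 (3).
(Y belongs to both groups, but none appear in this sequence.) Total = 0 + 3 = 3.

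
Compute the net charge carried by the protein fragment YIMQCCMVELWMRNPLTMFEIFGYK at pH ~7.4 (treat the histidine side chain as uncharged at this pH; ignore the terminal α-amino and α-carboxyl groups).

0

At pH ~7.4 the Lys and Arg side chains are protonated (+1), the Asp and Glu side chains are deprotonated (−1), and with His taken as neutral all other side chains carry no charge.
Positive (K, R): R13, K25 → +2.
Negative (D, E): E9, E20 → −2.
Net charge = (+2) + (−2) = 0.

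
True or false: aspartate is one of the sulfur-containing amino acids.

False

Only Cys (C) and Met (M) have a sulfur atom in the side chain.
Aspartate is not in this group.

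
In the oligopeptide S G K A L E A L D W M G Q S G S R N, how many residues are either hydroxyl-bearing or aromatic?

Hydroxyl-bearing: S, T, Y. Aromatic: F, W, Y.
Hydroxyl-bearing residues here: S1, S14, S16 (3).
Aromatic residues here: W10 (1).
(Y belongs to both groups, but none appear in this sequence.) Total = 3 + 1 = 4.

4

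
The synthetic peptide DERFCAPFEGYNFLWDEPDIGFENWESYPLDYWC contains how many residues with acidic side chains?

Aspartate (D) and glutamate (E) have carboxylic-acid side chains and are the acidic amino acids.
Matching residues: D1, E2, E9, D16, E17, D19, E23, E26, D31.

9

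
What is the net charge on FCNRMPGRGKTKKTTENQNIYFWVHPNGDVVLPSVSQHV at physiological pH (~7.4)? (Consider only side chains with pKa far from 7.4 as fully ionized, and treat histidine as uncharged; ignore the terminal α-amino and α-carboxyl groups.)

+3

At pH ~7.4 the Lys and Arg side chains are protonated (+1), the Asp and Glu side chains are deprotonated (−1), and with His taken as neutral all other side chains carry no charge.
Positive (K, R): R4, R8, K10, K12, K13 → +5.
Negative (D, E): E16, D29 → −2.
Net charge = (+5) + (−2) = +3.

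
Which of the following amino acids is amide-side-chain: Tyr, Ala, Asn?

Asn

Only N (asparagine) and Q (glutamine) carry a side-chain carboxamide.
Of the listed options, only Asn belongs to this group.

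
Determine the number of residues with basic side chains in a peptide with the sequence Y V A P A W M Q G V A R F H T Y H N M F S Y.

Lysine (K), arginine (R), and histidine (H) have basic, nitrogen-containing side chains.
Matching residues: R12, H14, H17.

3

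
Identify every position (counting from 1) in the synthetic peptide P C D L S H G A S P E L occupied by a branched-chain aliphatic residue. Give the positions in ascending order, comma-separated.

Matching residues: L4, L12.

4, 12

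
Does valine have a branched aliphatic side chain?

Yes

Valine (V), leucine (L), and isoleucine (I) are the branched-chain amino acids.
Valine is in this group.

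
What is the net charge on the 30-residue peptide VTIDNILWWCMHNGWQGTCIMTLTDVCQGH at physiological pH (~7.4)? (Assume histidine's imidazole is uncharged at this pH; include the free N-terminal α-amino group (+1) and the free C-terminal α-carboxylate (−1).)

-2

Near pH 7.4, K and R contribute +1 each, D and E contribute −1 each, and every other side chain (His included, as stated) is uncharged.
Positive (K, R): none → +0.
Negative (D, E): D4, D25 → −2.
The N-terminus (+1) and C-terminus (−1) cancel.
Net charge = (+0) + (−2) = −2.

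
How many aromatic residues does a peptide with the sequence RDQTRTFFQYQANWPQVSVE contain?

4

The aromatic amino acids are Phe (F, benzyl), Trp (W, indole), and Tyr (Y, phenol).
Matching residues: F7, F8, Y10, W14.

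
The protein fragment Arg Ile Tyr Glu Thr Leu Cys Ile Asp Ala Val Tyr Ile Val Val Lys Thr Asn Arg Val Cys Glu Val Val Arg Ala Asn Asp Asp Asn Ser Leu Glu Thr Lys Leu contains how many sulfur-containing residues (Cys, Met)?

Matching residues: Cys7, Cys21.

2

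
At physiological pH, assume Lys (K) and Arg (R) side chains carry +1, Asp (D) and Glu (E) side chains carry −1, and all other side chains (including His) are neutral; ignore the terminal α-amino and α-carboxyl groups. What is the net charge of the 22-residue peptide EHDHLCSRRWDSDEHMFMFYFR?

-2

Positive (K, R): R8, R9, R22 → +3.
Negative (D, E): E1, D3, D11, D13, E14 → −5.
Net charge = (+3) + (−5) = −2.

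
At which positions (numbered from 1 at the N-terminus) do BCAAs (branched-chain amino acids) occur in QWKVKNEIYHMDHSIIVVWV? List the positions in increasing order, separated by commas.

4, 8, 15, 16, 17, 18, 20

The BCAAs are Val, Leu, and Ile — aliphatic side chains with a branch point.
Matching residues: V4, I8, I15, I16, V17, V18, V20.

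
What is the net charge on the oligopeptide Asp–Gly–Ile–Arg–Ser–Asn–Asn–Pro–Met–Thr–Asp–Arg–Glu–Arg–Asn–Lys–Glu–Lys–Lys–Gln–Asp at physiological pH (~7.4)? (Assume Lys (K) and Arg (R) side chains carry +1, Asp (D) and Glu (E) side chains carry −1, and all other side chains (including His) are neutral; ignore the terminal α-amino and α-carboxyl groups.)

+1

Positive (K, R): Arg4, Arg12, Arg14, Lys16, Lys18, Lys19 → +6.
Negative (D, E): Asp1, Asp11, Glu13, Glu17, Asp21 → −5.
Net charge = (+6) + (−5) = +1.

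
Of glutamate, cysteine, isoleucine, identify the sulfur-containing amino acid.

Only Cys (C) and Met (M) have a sulfur atom in the side chain.
Of the listed options, only cysteine belongs to this group.

cysteine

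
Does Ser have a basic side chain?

Lysine (K), arginine (R), and histidine (H) have basic, nitrogen-containing side chains.
Serine is not in this group.

No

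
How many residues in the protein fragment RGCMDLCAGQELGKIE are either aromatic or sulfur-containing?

3

Aromatic: F, W, Y. Sulfur-containing: C, M.
Aromatic residues here: none (0).
Sulfur-containing residues here: C3, M4, C7 (3).
The two groups share no amino acid, so total = 0 + 3 = 3.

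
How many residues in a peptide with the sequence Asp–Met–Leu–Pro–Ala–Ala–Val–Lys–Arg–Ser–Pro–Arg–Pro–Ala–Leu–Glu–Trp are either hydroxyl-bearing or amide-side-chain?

1

Hydroxyl-bearing: S, T, Y. Amide-side-chain: N, Q.
Hydroxyl-bearing residues here: Ser10 (1).
Amide-side-chain residues here: none (0).
The two groups share no amino acid, so total = 1 + 0 = 1.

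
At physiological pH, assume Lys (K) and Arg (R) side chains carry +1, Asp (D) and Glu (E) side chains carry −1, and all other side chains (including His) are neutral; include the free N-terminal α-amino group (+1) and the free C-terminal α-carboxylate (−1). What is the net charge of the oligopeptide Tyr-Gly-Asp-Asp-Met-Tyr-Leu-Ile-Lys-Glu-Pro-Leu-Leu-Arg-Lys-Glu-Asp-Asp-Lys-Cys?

-2

Positive (K, R): Lys9, Arg14, Lys15, Lys19 → +4.
Negative (D, E): Asp3, Asp4, Glu10, Glu16, Asp17, Asp18 → −6.
The N-terminus (+1) and C-terminus (−1) cancel.
Net charge = (+4) + (−6) = −2.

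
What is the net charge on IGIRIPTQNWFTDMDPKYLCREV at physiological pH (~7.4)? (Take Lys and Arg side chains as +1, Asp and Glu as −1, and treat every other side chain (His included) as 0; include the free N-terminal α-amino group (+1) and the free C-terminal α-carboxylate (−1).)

0

Positive (K, R): R4, K17, R21 → +3.
Negative (D, E): D13, D15, E22 → −3.
The N-terminus (+1) and C-terminus (−1) cancel.
Net charge = (+3) + (−3) = 0.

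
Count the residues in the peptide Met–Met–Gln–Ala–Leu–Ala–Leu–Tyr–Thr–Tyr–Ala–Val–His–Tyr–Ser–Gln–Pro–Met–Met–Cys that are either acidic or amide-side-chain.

2

Acidic: D, E. Amide-side-chain: N, Q.
Acidic residues here: none (0).
Amide-side-chain residues here: Gln3, Gln16 (2).
The two groups share no amino acid, so total = 0 + 2 = 2.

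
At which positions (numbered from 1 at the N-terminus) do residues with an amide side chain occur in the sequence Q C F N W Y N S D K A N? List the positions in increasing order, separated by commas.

1, 4, 7, 12

Only N (asparagine) and Q (glutamine) carry a side-chain carboxamide.
Matching residues: Q1, N4, N7, N12.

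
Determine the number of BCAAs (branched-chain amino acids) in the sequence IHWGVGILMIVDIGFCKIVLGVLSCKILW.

14

V, L, and I make up the branched-chain aliphatic group.
Matching residues: I1, V5, I7, L8, I10, V11, I13, I18, V19, L20, V22, L23, I27, L28.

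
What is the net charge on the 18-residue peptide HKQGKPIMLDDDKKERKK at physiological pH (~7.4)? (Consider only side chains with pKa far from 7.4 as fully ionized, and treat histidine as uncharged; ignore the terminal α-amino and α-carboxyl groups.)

+3

The side chains ionized at physiological pH are Lys/Arg (+1) and Asp/Glu (−1); with His treated as neutral, nothing else contributes.
Positive (K, R): K2, K5, K13, K14, R16, K17, K18 → +7.
Negative (D, E): D10, D11, D12, E15 → −4.
Net charge = (+7) + (−4) = +3.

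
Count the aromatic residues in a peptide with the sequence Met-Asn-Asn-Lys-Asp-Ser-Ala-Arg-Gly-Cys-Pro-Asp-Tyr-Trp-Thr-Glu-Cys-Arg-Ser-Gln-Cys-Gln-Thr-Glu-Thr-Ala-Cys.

F, W, and Y each carry an aromatic ring on the side chain.
Matching residues: Tyr13, Trp14.

2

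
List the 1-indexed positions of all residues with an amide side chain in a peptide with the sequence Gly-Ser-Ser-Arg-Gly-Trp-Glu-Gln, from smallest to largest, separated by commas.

Only N (asparagine) and Q (glutamine) carry a side-chain carboxamide.
Matching residues: Gln8.

8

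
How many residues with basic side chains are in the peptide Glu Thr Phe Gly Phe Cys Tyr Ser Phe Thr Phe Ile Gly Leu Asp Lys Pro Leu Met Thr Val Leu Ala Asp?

Lysine (K), arginine (R), and histidine (H) have basic, nitrogen-containing side chains.
Matching residues: Lys16.

1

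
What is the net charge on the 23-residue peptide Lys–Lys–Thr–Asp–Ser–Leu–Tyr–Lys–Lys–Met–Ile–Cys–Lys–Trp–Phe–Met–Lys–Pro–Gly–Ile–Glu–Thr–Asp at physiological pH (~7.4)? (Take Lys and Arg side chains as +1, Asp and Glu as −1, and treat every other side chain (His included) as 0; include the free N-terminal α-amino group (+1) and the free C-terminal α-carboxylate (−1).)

Positive (K, R): Lys1, Lys2, Lys8, Lys9, Lys13, Lys17 → +6.
Negative (D, E): Asp4, Glu21, Asp23 → −3.
The N-terminus (+1) and C-terminus (−1) cancel.
Net charge = (+6) + (−3) = +3.

+3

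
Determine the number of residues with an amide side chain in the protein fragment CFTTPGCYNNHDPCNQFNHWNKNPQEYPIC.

8

Asparagine (N) and glutamine (Q) have uncharged amide side chains.
Matching residues: N9, N10, N15, Q16, N18, N21, N23, Q25.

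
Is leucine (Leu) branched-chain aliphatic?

The BCAAs are Val, Leu, and Ile — aliphatic side chains with a branch point.
Leucine is in this group.

Yes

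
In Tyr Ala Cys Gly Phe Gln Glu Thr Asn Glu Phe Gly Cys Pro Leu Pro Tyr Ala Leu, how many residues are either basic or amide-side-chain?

2

Basic: H, K, R. Amide-side-chain: N, Q.
Basic residues here: none (0).
Amide-side-chain residues here: Gln6, Asn9 (2).
The two groups share no amino acid, so total = 0 + 2 = 2.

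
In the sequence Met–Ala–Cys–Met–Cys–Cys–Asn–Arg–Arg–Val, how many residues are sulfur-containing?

The sulfur-bearing residues are cysteine (–SH) and methionine (–S–CH₃).
Matching residues: Met1, Cys3, Met4, Cys5, Cys6.

5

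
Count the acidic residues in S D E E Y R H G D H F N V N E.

Only D (aspartate) and E (glutamate) carry a side-chain carboxylic acid.
Matching residues: D2, E3, E4, D9, E15.

5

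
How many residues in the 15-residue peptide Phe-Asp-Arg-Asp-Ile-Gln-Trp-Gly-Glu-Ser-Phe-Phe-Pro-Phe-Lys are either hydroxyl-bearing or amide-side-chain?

Hydroxyl-bearing: S, T, Y. Amide-side-chain: N, Q.
Hydroxyl-bearing residues here: Ser10 (1).
Amide-side-chain residues here: Gln6 (1).
The two groups share no amino acid, so total = 1 + 1 = 2.

2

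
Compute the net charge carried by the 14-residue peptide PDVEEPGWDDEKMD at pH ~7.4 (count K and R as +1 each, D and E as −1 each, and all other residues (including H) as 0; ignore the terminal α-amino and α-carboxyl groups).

Positive (K, R): K12 → +1.
Negative (D, E): D2, E4, E5, D9, D10, E11, D14 → −7.
Net charge = (+1) + (−7) = −6.

-6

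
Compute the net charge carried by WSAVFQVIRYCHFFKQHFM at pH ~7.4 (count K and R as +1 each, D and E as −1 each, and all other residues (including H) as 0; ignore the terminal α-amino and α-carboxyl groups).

Positive (K, R): R9, K15 → +2.
Negative (D, E): none → −0.
Net charge = (+2) + (−0) = +2.

+2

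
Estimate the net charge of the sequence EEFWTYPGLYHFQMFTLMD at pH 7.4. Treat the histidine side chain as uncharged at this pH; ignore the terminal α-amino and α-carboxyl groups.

-3

Near pH 7.4, K and R contribute +1 each, D and E contribute −1 each, and every other side chain (His included, as stated) is uncharged.
Positive (K, R): none → +0.
Negative (D, E): E1, E2, D19 → −3.
Net charge = (+0) + (−3) = −3.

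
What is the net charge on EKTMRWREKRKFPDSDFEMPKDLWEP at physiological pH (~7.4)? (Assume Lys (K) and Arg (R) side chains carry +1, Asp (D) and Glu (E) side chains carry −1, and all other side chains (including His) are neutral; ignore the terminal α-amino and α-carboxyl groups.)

Positive (K, R): K2, R5, R7, K9, R10, K11, K21 → +7.
Negative (D, E): E1, E8, D14, D16, E18, D22, E25 → −7.
Net charge = (+7) + (−7) = 0.

0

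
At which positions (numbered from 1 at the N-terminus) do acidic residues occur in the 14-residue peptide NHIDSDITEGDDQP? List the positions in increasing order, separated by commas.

4, 6, 9, 11, 12

Only D (aspartate) and E (glutamate) carry a side-chain carboxylic acid.
Matching residues: D4, D6, E9, D11, D12.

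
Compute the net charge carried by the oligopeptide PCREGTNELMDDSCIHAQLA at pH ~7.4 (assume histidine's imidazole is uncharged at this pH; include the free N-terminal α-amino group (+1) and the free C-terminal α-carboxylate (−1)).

-3

At pH ~7.4 the Lys and Arg side chains are protonated (+1), the Asp and Glu side chains are deprotonated (−1), and with His taken as neutral all other side chains carry no charge.
Positive (K, R): R3 → +1.
Negative (D, E): E4, E8, D11, D12 → −4.
The N-terminus (+1) and C-terminus (−1) cancel.
Net charge = (+1) + (−4) = −3.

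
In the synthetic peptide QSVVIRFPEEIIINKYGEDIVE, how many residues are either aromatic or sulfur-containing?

Aromatic: F, W, Y. Sulfur-containing: C, M.
Aromatic residues here: F7, Y16 (2).
Sulfur-containing residues here: none (0).
The two groups share no amino acid, so total = 2 + 0 = 2.

2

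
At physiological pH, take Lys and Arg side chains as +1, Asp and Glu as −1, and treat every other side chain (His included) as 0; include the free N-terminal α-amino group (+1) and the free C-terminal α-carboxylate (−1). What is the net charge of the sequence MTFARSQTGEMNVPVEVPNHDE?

-3

Positive (K, R): R5 → +1.
Negative (D, E): E10, E16, D21, E22 → −4.
The N-terminus (+1) and C-terminus (−1) cancel.
Net charge = (+1) + (−4) = −3.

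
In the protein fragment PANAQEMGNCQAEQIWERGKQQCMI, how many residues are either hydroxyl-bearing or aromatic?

Hydroxyl-bearing: S, T, Y. Aromatic: F, W, Y.
Hydroxyl-bearing residues here: none (0).
Aromatic residues here: W16 (1).
(Y belongs to both groups, but none appear in this sequence.) Total = 0 + 1 = 1.

1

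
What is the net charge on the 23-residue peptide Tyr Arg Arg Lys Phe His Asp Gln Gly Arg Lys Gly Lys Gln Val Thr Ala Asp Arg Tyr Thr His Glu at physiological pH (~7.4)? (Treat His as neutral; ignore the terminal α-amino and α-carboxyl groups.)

+4

At pH ~7.4 the Lys and Arg side chains are protonated (+1), the Asp and Glu side chains are deprotonated (−1), and with His taken as neutral all other side chains carry no charge.
Positive (K, R): Arg2, Arg3, Lys4, Arg10, Lys11, Lys13, Arg19 → +7.
Negative (D, E): Asp7, Asp18, Glu23 → −3.
Net charge = (+7) + (−3) = +4.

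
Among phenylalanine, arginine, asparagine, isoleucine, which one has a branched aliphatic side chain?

V, L, and I make up the branched-chain aliphatic group.
Of the listed options, only isoleucine belongs to this group.

isoleucine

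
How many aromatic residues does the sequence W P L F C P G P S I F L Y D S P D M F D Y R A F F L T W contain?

F, W, and Y each carry an aromatic ring on the side chain.
Matching residues: W1, F4, F11, Y13, F19, Y21, F24, F25, W28.

9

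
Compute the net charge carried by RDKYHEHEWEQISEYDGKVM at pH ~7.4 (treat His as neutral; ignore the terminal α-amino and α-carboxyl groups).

-3

Near pH 7.4, K and R contribute +1 each, D and E contribute −1 each, and every other side chain (His included, as stated) is uncharged.
Positive (K, R): R1, K3, K18 → +3.
Negative (D, E): D2, E6, E8, E10, E14, D16 → −6.
Net charge = (+3) + (−6) = −3.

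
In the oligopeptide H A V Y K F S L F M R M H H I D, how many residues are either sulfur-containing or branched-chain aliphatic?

5

Sulfur-containing: C, M. Branched-chain aliphatic: I, L, V.
Sulfur-containing residues here: M10, M12 (2).
Branched-chain aliphatic residues here: V3, L8, I15 (3).
The two groups share no amino acid, so total = 2 + 3 = 5.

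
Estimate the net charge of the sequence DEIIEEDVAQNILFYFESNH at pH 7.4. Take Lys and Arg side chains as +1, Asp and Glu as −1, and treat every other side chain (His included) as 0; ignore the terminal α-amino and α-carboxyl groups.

-6

Positive (K, R): none → +0.
Negative (D, E): D1, E2, E5, E6, D7, E17 → −6.
Net charge = (+0) + (−6) = −6.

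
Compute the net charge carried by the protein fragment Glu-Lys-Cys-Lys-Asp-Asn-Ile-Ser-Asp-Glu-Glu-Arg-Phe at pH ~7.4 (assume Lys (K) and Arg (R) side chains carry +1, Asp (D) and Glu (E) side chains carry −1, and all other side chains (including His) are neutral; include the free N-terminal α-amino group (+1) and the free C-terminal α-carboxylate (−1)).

Positive (K, R): Lys2, Lys4, Arg12 → +3.
Negative (D, E): Glu1, Asp5, Asp9, Glu10, Glu11 → −5.
The N-terminus (+1) and C-terminus (−1) cancel.
Net charge = (+3) + (−5) = −2.

-2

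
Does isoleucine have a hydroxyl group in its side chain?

The –OH-bearing residues are Ser, Thr (aliphatic alcohols), and Tyr (phenol).
Isoleucine is not in this group.

No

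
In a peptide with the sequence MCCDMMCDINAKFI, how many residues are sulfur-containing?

Only Cys (C) and Met (M) have a sulfur atom in the side chain.
Matching residues: M1, C2, C3, M5, M6, C7.

6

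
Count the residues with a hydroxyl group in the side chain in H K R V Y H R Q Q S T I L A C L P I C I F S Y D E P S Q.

Serine (S), threonine (T), and tyrosine (Y) each carry a hydroxyl group on the side chain.
Matching residues: Y5, S10, T11, S22, Y23, S27.

6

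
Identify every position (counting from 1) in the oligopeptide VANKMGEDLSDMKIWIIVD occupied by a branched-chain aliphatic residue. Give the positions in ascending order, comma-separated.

Matching residues: V1, L9, I14, I16, I17, V18.

1, 9, 14, 16, 17, 18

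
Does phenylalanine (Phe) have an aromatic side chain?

Yes

The aromatic amino acids are Phe (F, benzyl), Trp (W, indole), and Tyr (Y, phenol).
Phenylalanine is in this group.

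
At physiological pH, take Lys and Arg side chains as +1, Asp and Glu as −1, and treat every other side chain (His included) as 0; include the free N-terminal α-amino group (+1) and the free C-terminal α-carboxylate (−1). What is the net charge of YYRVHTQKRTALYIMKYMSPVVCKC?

Positive (K, R): R3, K8, R9, K16, K24 → +5.
Negative (D, E): none → −0.
The N-terminus (+1) and C-terminus (−1) cancel.
Net charge = (+5) + (−0) = +5.

+5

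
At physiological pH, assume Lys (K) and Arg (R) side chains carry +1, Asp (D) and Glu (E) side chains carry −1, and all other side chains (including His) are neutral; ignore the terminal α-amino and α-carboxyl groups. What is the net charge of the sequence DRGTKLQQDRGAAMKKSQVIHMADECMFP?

Positive (K, R): R2, K5, R10, K15, K16 → +5.
Negative (D, E): D1, D9, D24, E25 → −4.
Net charge = (+5) + (−4) = +1.

+1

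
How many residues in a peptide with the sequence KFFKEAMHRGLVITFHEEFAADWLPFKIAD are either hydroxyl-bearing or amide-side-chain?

1

Hydroxyl-bearing: S, T, Y. Amide-side-chain: N, Q.
Hydroxyl-bearing residues here: T14 (1).
Amide-side-chain residues here: none (0).
The two groups share no amino acid, so total = 1 + 0 = 1.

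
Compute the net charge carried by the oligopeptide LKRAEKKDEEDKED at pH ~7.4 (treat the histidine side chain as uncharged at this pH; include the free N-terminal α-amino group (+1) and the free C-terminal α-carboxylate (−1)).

At pH ~7.4 the Lys and Arg side chains are protonated (+1), the Asp and Glu side chains are deprotonated (−1), and with His taken as neutral all other side chains carry no charge.
Positive (K, R): K2, R3, K6, K7, K12 → +5.
Negative (D, E): E5, D8, E9, E10, D11, E13, D14 → −7.
The N-terminus (+1) and C-terminus (−1) cancel.
Net charge = (+5) + (−7) = −2.

-2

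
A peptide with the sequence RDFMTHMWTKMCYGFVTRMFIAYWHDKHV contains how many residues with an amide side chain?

0

The amide-side-chain residues are Asn (N) and Gln (Q).
None of the 29 residues belong to this group.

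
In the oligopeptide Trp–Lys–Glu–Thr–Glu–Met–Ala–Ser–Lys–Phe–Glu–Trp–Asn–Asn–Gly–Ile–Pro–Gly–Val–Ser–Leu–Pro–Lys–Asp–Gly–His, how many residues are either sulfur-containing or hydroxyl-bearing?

Sulfur-containing: C, M. Hydroxyl-bearing: S, T, Y.
Sulfur-containing residues here: Met6 (1).
Hydroxyl-bearing residues here: Thr4, Ser8, Ser20 (3).
The two groups share no amino acid, so total = 1 + 3 = 4.

4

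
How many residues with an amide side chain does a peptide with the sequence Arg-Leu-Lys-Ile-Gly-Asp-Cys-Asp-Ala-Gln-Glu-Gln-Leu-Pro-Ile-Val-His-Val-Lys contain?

Only N (asparagine) and Q (glutamine) carry a side-chain carboxamide.
Matching residues: Gln10, Gln12.

2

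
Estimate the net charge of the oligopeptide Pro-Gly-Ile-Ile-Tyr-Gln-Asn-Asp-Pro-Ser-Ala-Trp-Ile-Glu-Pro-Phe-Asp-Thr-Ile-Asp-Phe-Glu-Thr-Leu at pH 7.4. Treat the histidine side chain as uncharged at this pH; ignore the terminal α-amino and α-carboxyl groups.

The side chains ionized at physiological pH are Lys/Arg (+1) and Asp/Glu (−1); with His treated as neutral, nothing else contributes.
Positive (K, R): none → +0.
Negative (D, E): Asp8, Glu14, Asp17, Asp20, Glu22 → −5.
Net charge = (+0) + (−5) = −5.

-5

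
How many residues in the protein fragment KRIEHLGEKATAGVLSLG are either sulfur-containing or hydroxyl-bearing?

2

Sulfur-containing: C, M. Hydroxyl-bearing: S, T, Y.
Sulfur-containing residues here: none (0).
Hydroxyl-bearing residues here: T11, S16 (2).
The two groups share no amino acid, so total = 0 + 2 = 2.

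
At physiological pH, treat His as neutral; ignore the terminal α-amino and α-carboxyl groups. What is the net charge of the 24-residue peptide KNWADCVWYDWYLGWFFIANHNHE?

-2

At pH ~7.4 the Lys and Arg side chains are protonated (+1), the Asp and Glu side chains are deprotonated (−1), and with His taken as neutral all other side chains carry no charge.
Positive (K, R): K1 → +1.
Negative (D, E): D5, D10, E24 → −3.
Net charge = (+1) + (−3) = −2.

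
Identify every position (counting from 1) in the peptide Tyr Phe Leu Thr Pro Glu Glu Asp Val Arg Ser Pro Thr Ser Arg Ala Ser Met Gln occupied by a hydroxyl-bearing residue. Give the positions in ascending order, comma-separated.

1, 4, 11, 13, 14, 17

Matching residues: Tyr1, Thr4, Ser11, Thr13, Ser14, Ser17.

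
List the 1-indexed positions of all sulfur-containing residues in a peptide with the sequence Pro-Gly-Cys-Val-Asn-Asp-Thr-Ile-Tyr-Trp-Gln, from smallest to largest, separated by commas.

3

The sulfur-bearing residues are cysteine (–SH) and methionine (–S–CH₃).
Matching residues: Cys3.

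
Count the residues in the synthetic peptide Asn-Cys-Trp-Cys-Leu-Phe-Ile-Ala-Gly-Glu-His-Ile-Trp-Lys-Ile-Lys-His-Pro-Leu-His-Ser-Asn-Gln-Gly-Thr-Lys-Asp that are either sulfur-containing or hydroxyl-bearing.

4

Sulfur-containing: C, M. Hydroxyl-bearing: S, T, Y.
Sulfur-containing residues here: Cys2, Cys4 (2).
Hydroxyl-bearing residues here: Ser21, Thr25 (2).
The two groups share no amino acid, so total = 2 + 2 = 4.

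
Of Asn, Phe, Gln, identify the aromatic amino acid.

F, W, and Y each carry an aromatic ring on the side chain.
Of the listed options, only Phe belongs to this group.

Phe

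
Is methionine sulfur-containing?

Only Cys (C) and Met (M) have a sulfur atom in the side chain.
Methionine is in this group.

Yes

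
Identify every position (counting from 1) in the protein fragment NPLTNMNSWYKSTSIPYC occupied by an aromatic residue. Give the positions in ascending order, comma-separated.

9, 10, 17

The aromatic amino acids are Phe (F, benzyl), Trp (W, indole), and Tyr (Y, phenol).
Matching residues: W9, Y10, Y17.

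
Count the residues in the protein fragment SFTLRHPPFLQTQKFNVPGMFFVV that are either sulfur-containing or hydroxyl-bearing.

Sulfur-containing: C, M. Hydroxyl-bearing: S, T, Y.
Sulfur-containing residues here: M20 (1).
Hydroxyl-bearing residues here: S1, T3, T12 (3).
The two groups share no amino acid, so total = 1 + 3 = 4.

4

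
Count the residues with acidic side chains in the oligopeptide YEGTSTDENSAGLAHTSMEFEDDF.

Aspartate (D) and glutamate (E) have carboxylic-acid side chains and are the acidic amino acids.
Matching residues: E2, D7, E8, E19, E21, D22, D23.

7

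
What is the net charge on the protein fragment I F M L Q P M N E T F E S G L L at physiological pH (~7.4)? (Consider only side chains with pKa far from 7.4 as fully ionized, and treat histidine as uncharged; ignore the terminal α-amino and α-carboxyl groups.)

-2

The side chains ionized at physiological pH are Lys/Arg (+1) and Asp/Glu (−1); with His treated as neutral, nothing else contributes.
Positive (K, R): none → +0.
Negative (D, E): E9, E12 → −2.
Net charge = (+0) + (−2) = −2.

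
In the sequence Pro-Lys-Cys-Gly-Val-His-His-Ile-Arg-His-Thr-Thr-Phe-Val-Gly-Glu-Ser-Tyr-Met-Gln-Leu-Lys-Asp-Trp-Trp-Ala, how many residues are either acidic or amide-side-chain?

Acidic: D, E. Amide-side-chain: N, Q.
Acidic residues here: Glu16, Asp23 (2).
Amide-side-chain residues here: Gln20 (1).
The two groups share no amino acid, so total = 2 + 1 = 3.

3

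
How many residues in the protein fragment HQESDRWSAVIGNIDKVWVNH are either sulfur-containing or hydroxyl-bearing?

2

Sulfur-containing: C, M. Hydroxyl-bearing: S, T, Y.
Sulfur-containing residues here: none (0).
Hydroxyl-bearing residues here: S4, S8 (2).
The two groups share no amino acid, so total = 0 + 2 = 2.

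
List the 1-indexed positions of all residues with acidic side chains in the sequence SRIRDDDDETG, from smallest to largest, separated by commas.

Only D (aspartate) and E (glutamate) carry a side-chain carboxylic acid.
Matching residues: D5, D6, D7, D8, E9.

5, 6, 7, 8, 9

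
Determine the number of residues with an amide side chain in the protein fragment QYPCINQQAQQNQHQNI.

10

Only N (asparagine) and Q (glutamine) carry a side-chain carboxamide.
Matching residues: Q1, N6, Q7, Q8, Q10, Q11, N12, Q13, Q15, N16.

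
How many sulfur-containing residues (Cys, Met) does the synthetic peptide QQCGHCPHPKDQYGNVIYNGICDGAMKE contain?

Matching residues: C3, C6, C22, M26.

4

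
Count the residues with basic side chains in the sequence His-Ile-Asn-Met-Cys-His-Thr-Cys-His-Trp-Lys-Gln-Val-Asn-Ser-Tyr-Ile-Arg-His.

6

Lysine (K), arginine (R), and histidine (H) have basic, nitrogen-containing side chains.
Matching residues: His1, His6, His9, Lys11, Arg18, His19.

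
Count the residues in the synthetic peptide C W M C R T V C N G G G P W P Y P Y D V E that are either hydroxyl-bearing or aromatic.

5

Hydroxyl-bearing: S, T, Y. Aromatic: F, W, Y.
Hydroxyl-bearing residues here: T6, Y16, Y18 (3).
Aromatic residues here: W2, W14, Y16, Y18 (4).
Y is in both groups, so the 2 Y residues must not be double-counted.
Total = 3 + 4 − 2 = 5.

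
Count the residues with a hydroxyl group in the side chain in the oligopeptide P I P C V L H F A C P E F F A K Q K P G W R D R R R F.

0

S, T, and Y are the three residues with a side-chain hydroxyl.
None of the 27 residues belong to this group.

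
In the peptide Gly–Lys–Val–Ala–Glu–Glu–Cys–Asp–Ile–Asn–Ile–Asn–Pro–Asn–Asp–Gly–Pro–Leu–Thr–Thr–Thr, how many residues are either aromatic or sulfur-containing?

1

Aromatic: F, W, Y. Sulfur-containing: C, M.
Aromatic residues here: none (0).
Sulfur-containing residues here: Cys7 (1).
The two groups share no amino acid, so total = 0 + 1 = 1.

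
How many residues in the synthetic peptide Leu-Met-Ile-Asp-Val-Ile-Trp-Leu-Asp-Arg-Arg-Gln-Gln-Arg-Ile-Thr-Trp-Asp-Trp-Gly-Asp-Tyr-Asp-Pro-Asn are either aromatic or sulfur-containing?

Aromatic: F, W, Y. Sulfur-containing: C, M.
Aromatic residues here: Trp7, Trp17, Trp19, Tyr22 (4).
Sulfur-containing residues here: Met2 (1).
The two groups share no amino acid, so total = 4 + 1 = 5.

5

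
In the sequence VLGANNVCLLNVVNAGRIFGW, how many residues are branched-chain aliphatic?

Valine (V), leucine (L), and isoleucine (I) are the branched-chain amino acids.
Matching residues: V1, L2, V7, L9, L10, V12, V13, I18.

8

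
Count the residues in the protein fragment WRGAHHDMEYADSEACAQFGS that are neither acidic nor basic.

14

Acidic: D, E. Basic: K, R, H. All other residues are neither.
Matching residues: W1, G3, A4, M8, Y10, A11, S13, A15, C16, A17, Q18, F19, G20, S21.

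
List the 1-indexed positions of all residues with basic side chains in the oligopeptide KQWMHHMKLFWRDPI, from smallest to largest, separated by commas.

1, 5, 6, 8, 12

K, R, and H are the three residues with basic side chains (ε-amine, guanidinium, and imidazole respectively).
Matching residues: K1, H5, H6, K8, R12.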